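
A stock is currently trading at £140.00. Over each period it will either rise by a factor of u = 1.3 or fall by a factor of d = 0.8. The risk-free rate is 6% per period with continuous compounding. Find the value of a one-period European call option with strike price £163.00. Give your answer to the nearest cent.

£9.37

Risk-neutral probability p = (e^0.06 − 0.8)/(1.3 − 0.8) = 0.2618/0.5000 = 0.5237
Terminal stock prices: S_u = 182, S_d = 112
Terminal payoffs (S − K): max(19, 0) = 19, max(-51, 0) = 0
Node 0 (S = 140): V_0 = e^(−0.06)·[0.5237·19.0000 + 0.4763·0.0000] = 9.3704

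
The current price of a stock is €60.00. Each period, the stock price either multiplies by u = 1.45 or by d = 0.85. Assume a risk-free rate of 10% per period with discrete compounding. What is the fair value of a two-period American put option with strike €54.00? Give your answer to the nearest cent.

€3.00

Risk-neutral probability p = (1 + 0.1 − 0.85)/(1.45 − 0.85) = 0.2500/0.6000 = 0.4167
Terminal stock prices: S_uu = 126.2, S_ud = 73.95, S_dd = 43.35
Terminal payoffs (K − S): max(-72.15, 0) = 0, max(-19.95, 0) = 0, max(10.65, 0) = 10.65
Node u (S = 87): continuation = 1/1.1·[0.4167·0.0000 + 0.5833·0.0000] = 0.0000; exercise value = 0.0000 ≤ continuation, so V_u = 0.0000
Node d (S = 51): continuation = 1/1.1·[0.4167·0.0000 + 0.5833·10.6500] = 5.6477; exercise value = 3.0000 ≤ continuation, so V_d = 5.6477
Node 0 (S = 60): continuation = 1/1.1·[0.4167·0.0000 + 0.5833·5.6477] = 2.9950; exercise value = 0.0000 ≤ continuation, so V_0 = 2.9950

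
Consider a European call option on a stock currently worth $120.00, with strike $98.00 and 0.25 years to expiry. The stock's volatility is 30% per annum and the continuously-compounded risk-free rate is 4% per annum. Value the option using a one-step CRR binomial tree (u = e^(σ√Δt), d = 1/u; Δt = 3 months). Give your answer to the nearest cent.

$22.98

CRR parameters: u = e^(σ√Δt) = e^(0.3·√0.25) = 1.1618, d = 1/u = 0.8607
Per-period rate: rΔt = 0.04·0.25 = 0.01, so R = e^0.01 = 1.0101
Risk-neutral probability p = (e^0.01 − 0.8607)/(1.1618 − 0.8607) = 0.1493/0.3011 = 0.4959
Terminal stock prices: S_u = 139.4, S_d = 103.3
Terminal payoffs (S − K): max(41.42, 0) = 41.42, max(5.285, 0) = 5.285
Node 0 (S = 120): V_0 = e^(−0.01)·[0.4959·41.4201 + 0.5041·5.2850] = 22.9751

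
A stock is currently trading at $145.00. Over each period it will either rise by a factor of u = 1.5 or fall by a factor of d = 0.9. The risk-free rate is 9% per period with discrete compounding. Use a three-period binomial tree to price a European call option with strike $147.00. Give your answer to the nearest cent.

$41.66

Risk-neutral probability p = (1 + 0.09 − 0.9)/(1.5 − 0.9) = 0.1900/0.6000 = 0.3167
Terminal stock prices: S_uuu = 489.4, S_uud = 293.6, S_udd = 176.2, S_ddd = 105.7
Terminal payoffs (S − K): max(342.4, 0) = 342.4, max(146.6, 0) = 146.6, max(29.18, 0) = 29.18, max(-41.29, 0) = 0
Node uu (S = 326.2): V_uu = 1/1.09·[0.3167·342.3750 + 0.6833·146.6250] = 191.3876
Node ud (S = 195.8): V_ud = 1/1.09·[0.3167·146.6250 + 0.6833·29.1750] = 60.8876
Node dd (S = 117.5): V_dd = 1/1.09·[0.3167·29.1750 + 0.6833·0.0000] = 8.4759
Node u (S = 217.5): V_u = 1/1.09·[0.3167·191.3876 + 0.6833·60.8876] = 93.7730
Node d (S = 130.5): V_d = 1/1.09·[0.3167·60.8876 + 0.6833·8.4759] = 23.0027
Node 0 (S = 145): V_0 = 1/1.09·[0.3167·93.7730 + 0.6833·23.0027] = 41.6636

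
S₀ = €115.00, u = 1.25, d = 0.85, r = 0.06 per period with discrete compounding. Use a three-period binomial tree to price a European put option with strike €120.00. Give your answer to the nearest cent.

Risk-neutral probability p = (1 + 0.06 − 0.85)/(1.25 − 0.85) = 0.2100/0.4000 = 0.5250
Terminal stock prices: S_uuu = 224.6, S_uud = 152.7, S_udd = 103.9, S_ddd = 70.62
Terminal payoffs (K − S): max(-104.6, 0) = 0, max(-32.73, 0) = 0, max(16.14, 0) = 16.14, max(49.38, 0) = 49.38
Node uu (S = 179.7): V_uu = 1/1.06·[0.5250·0.0000 + 0.4750·0.0000] = 0.0000
Node ud (S = 122.2): V_ud = 1/1.06·[0.5250·0.0000 + 0.4750·16.1406] = 7.2328
Node dd (S = 83.09): V_dd = 1/1.06·[0.5250·16.1406 + 0.4750·49.3756] = 30.1200
Node u (S = 143.8): V_u = 1/1.06·[0.5250·0.0000 + 0.4750·7.2328] = 3.2411
Node d (S = 97.75): V_d = 1/1.06·[0.5250·7.2328 + 0.4750·30.1200] = 17.0795
Node 0 (S = 115): V_0 = 1/1.06·[0.5250·3.2411 + 0.4750·17.0795] = 9.2588

€9.26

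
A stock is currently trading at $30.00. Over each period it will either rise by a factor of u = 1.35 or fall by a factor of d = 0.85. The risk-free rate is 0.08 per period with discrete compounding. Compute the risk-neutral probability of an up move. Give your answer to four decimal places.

p = 0.4600

Risk-neutral probability p = (1 + 0.08 − 0.85)/(1.35 − 0.85) = 0.2300/0.5000 = 0.4600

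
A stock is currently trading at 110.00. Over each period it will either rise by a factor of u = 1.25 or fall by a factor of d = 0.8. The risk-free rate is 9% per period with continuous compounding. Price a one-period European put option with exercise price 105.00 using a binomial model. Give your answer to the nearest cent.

Risk-neutral probability p = (e^0.09 − 0.8)/(1.25 − 0.8) = 0.2942/0.4500 = 0.6537
Terminal stock prices: S_u = 137.5, S_d = 88
Terminal payoffs (K − S): max(-32.5, 0) = 0, max(17, 0) = 17
Node 0 (S = 110): V_0 = e^(−0.09)·[0.6537·0.0000 + 0.3463·17.0000] = 5.3801

5.38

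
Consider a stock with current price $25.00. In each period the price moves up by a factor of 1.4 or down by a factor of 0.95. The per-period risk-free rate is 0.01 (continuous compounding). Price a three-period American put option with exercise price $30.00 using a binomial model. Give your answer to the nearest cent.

Risk-neutral probability p = (e^0.01 − 0.95)/(1.4 − 0.95) = 0.0601/0.4500 = 0.1334
Terminal stock prices: S_uuu = 68.6, S_uud = 46.55, S_udd = 31.59, S_ddd = 21.43
Terminal payoffs (K − S): max(-38.6, 0) = 0, max(-16.55, 0) = 0, max(-1.587, 0) = 0, max(8.566, 0) = 8.566
Node uu (S = 49): continuation = e^(−0.01)·[0.1334·0.0000 + 0.8666·0.0000] = 0.0000; exercise value = 0.0000 ≤ continuation, so V_uu = 0.0000
Node ud (S = 33.25): continuation = e^(−0.01)·[0.1334·0.0000 + 0.8666·0.0000] = 0.0000; exercise value = 0.0000 ≤ continuation, so V_ud = 0.0000
Node dd (S = 22.56): continuation = e^(−0.01)·[0.1334·0.0000 + 0.8666·8.5656] = 7.3487; exercise value = 7.4375 > continuation, so V_dd = 7.4375 (exercise)
Node u (S = 35): continuation = e^(−0.01)·[0.1334·0.0000 + 0.8666·0.0000] = 0.0000; exercise value = 0.0000 ≤ continuation, so V_u = 0.0000
Node d (S = 23.75): continuation = e^(−0.01)·[0.1334·0.0000 + 0.8666·7.4375] = 6.3809; exercise value = 6.2500 ≤ continuation, so V_d = 6.3809
Node 0 (S = 25): continuation = e^(−0.01)·[0.1334·0.0000 + 0.8666·6.3809] = 5.4744; exercise value = 5.0000 ≤ continuation, so V_0 = 5.4744

$5.47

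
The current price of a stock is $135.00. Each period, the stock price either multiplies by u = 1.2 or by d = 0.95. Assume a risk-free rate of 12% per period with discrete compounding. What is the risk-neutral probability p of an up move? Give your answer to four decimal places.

p = 0.6800

Risk-neutral probability p = (1 + 0.12 − 0.95)/(1.2 − 0.95) = 0.1700/0.2500 = 0.6800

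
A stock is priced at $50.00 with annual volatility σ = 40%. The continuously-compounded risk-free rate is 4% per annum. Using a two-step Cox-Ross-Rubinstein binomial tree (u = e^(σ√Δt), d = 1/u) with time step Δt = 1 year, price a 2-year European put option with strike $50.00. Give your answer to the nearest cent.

CRR parameters: u = e^(σ√Δt) = e^(0.4·√1) = 1.4918, d = 1/u = 0.6703
Per-period rate: rΔt = 0.04·1 = 0.04, so R = e^0.04 = 1.0408
Risk-neutral probability p = (e^0.04 − 0.6703)/(1.4918 − 0.6703) = 0.3705/0.8215 = 0.4510
Terminal stock prices: S_uu = 111.3, S_ud = 50, S_dd = 22.47
Terminal payoffs (K − S): max(-61.28, 0) = 0, max(0, 0) = 0, max(27.53, 0) = 27.53
Node u (S = 74.59): V_u = e^(−0.04)·[0.4510·0.0000 + 0.5490·0.0000] = 0.0000
Node d (S = 33.52): V_d = e^(−0.04)·[0.4510·0.0000 + 0.5490·27.5336] = 14.5235
Node 0 (S = 50): V_0 = e^(−0.04)·[0.4510·0.0000 + 0.5490·14.5235] = 7.6609

$7.66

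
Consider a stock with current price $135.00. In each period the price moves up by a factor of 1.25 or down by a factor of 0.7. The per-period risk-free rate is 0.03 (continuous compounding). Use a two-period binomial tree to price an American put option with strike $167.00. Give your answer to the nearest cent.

Risk-neutral probability p = (e^0.03 − 0.7)/(1.25 − 0.7) = 0.3305/0.5500 = 0.6008
Terminal stock prices: S_uu = 210.9, S_ud = 118.1, S_dd = 66.15
Terminal payoffs (K − S): max(-43.94, 0) = 0, max(48.88, 0) = 48.88, max(100.9, 0) = 100.9
Node u (S = 168.8): continuation = e^(−0.03)·[0.6008·0.0000 + 0.3992·48.8750] = 18.9330; exercise value = 0.0000 ≤ continuation, so V_u = 18.9330
Node d (S = 94.5): continuation = e^(−0.03)·[0.6008·48.8750 + 0.3992·100.8500] = 67.5644; exercise value = 72.5000 > continuation, so V_d = 72.5000 (exercise)
Node 0 (S = 135): continuation = e^(−0.03)·[0.6008·18.9330 + 0.3992·72.5000] = 39.1240; exercise value = 32.0000 ≤ continuation, so V_0 = 39.1240

$39.12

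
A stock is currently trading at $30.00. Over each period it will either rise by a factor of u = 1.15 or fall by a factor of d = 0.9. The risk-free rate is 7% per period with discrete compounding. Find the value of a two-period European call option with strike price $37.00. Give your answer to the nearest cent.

$1.08

Risk-neutral probability p = (1 + 0.07 − 0.9)/(1.15 − 0.9) = 0.1700/0.2500 = 0.6800
Terminal stock prices: S_uu = 39.67, S_ud = 31.05, S_dd = 24.3
Terminal payoffs (S − K): max(2.675, 0) = 2.675, max(-5.95, 0) = 0, max(-12.7, 0) = 0
Node u (S = 34.5): V_u = 1/1.07·[0.6800·2.6750 + 0.3200·0.0000] = 1.7000
Node d (S = 27): V_d = 1/1.07·[0.6800·0.0000 + 0.3200·0.0000] = 0.0000
Node 0 (S = 30): V_0 = 1/1.07·[0.6800·1.7000 + 0.3200·0.0000] = 1.0804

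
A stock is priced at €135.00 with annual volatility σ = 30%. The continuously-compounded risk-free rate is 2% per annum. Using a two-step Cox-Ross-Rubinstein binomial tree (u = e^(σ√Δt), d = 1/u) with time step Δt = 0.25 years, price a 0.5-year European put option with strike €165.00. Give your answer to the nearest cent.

CRR parameters: u = e^(σ√Δt) = e^(0.3·√0.25) = 1.1618, d = 1/u = 0.8607
Per-period rate: rΔt = 0.02·0.25 = 0.005, so R = e^0.005 = 1.0050
Risk-neutral probability p = (e^0.005 − 0.8607)/(1.1618 − 0.8607) = 0.1443/0.3011 = 0.4792
Terminal stock prices: S_uu = 182.2, S_ud = 135, S_dd = 100
Terminal payoffs (K − S): max(-17.23, 0) = 0, max(30, 0) = 30, max(64.99, 0) = 64.99
Node u (S = 156.8): V_u = e^(−0.005)·[0.4792·0.0000 + 0.5208·30.0000] = 15.5456
Node d (S = 116.2): V_d = e^(−0.005)·[0.4792·30.0000 + 0.5208·64.9895] = 47.9815
Node 0 (S = 135): V_0 = e^(−0.005)·[0.4792·15.5456 + 0.5208·47.9815] = 32.2759

€32.28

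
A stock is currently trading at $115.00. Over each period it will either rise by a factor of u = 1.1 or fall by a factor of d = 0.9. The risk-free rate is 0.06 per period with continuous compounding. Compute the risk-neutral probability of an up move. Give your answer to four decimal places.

Risk-neutral probability p = (e^0.06 − 0.9)/(1.1 − 0.9) = 0.1618/0.2000 = 0.8092

p = 0.8092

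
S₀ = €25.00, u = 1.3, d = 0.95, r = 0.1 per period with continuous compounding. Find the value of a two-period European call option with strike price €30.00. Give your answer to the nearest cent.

Risk-neutral probability p = (e^0.1 − 0.95)/(1.3 − 0.95) = 0.1552/0.3500 = 0.4433
Terminal stock prices: S_uu = 42.25, S_ud = 30.88, S_dd = 22.56
Terminal payoffs (S − K): max(12.25, 0) = 12.25, max(0.875, 0) = 0.875, max(-7.438, 0) = 0
Node u (S = 32.5): V_u = e^(−0.1)·[0.4433·12.2500 + 0.5567·0.8750] = 5.3549
Node d (S = 23.75): V_d = e^(−0.1)·[0.4433·0.8750 + 0.5567·0.0000] = 0.3510
Node 0 (S = 25): V_0 = e^(−0.1)·[0.4433·5.3549 + 0.5567·0.3510] = 2.3249

€2.32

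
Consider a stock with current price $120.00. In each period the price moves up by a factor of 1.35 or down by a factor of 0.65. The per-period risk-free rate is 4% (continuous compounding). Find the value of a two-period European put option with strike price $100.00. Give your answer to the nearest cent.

Risk-neutral probability p = (e^0.04 − 0.65)/(1.35 − 0.65) = 0.3908/0.7000 = 0.5583
Terminal stock prices: S_uu = 218.7, S_ud = 105.3, S_dd = 50.7
Terminal payoffs (K − S): max(-118.7, 0) = 0, max(-5.3, 0) = 0, max(49.3, 0) = 49.3
Node u (S = 162): V_u = e^(−0.04)·[0.5583·0.0000 + 0.4417·0.0000] = 0.0000
Node d (S = 78): V_d = e^(−0.04)·[0.5583·0.0000 + 0.4417·49.3000] = 20.9219
Node 0 (S = 120): V_0 = e^(−0.04)·[0.5583·0.0000 + 0.4417·20.9219] = 8.8788

$8.88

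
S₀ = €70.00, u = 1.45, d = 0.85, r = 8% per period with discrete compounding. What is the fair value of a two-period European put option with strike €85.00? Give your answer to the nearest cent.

Risk-neutral probability p = (1 + 0.08 − 0.85)/(1.45 − 0.85) = 0.2300/0.6000 = 0.3833
Terminal stock prices: S_uu = 147.2, S_ud = 86.27, S_dd = 50.57
Terminal payoffs (K − S): max(-62.18, 0) = 0, max(-1.275, 0) = 0, max(34.43, 0) = 34.43
Node u (S = 101.5): V_u = 1/1.08·[0.3833·0.0000 + 0.6167·0.0000] = 0.0000
Node d (S = 59.5): V_d = 1/1.08·[0.3833·0.0000 + 0.6167·34.4250] = 19.6562
Node 0 (S = 70): V_0 = 1/1.08·[0.3833·0.0000 + 0.6167·19.6562] = 11.2235

€11.22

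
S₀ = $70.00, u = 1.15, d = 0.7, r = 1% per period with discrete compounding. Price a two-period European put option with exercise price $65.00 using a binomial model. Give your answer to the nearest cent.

$6.55

Risk-neutral probability p = (1 + 0.01 − 0.7)/(1.15 − 0.7) = 0.3100/0.4500 = 0.6889
Terminal stock prices: S_uu = 92.57, S_ud = 56.35, S_dd = 34.3
Terminal payoffs (K − S): max(-27.57, 0) = 0, max(8.65, 0) = 8.65, max(30.7, 0) = 30.7
Node u (S = 80.5): V_u = 1/1.01·[0.6889·0.0000 + 0.3111·8.6500] = 2.6645
Node d (S = 49): V_d = 1/1.01·[0.6889·8.6500 + 0.3111·30.7000] = 15.3564
Node 0 (S = 70): V_0 = 1/1.01·[0.6889·2.6645 + 0.3111·15.3564] = 6.5476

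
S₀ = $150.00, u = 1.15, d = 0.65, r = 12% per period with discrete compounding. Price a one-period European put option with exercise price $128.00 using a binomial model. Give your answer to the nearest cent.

Risk-neutral probability p = (1 + 0.12 − 0.65)/(1.15 − 0.65) = 0.4700/0.5000 = 0.9400
Terminal stock prices: S_u = 172.5, S_d = 97.5
Terminal payoffs (K − S): max(-44.5, 0) = 0, max(30.5, 0) = 30.5
Node 0 (S = 150): V_0 = 1/1.12·[0.9400·0.0000 + 0.0600·30.5000] = 1.6339

$1.63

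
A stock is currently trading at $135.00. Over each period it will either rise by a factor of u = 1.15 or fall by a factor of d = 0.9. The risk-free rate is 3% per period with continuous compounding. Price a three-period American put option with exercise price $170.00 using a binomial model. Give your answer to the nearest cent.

Risk-neutral probability p = (e^0.03 − 0.9)/(1.15 − 0.9) = 0.1305/0.2500 = 0.5218
Terminal stock prices: S_uuu = 205.3, S_uud = 160.7, S_udd = 125.8, S_ddd = 98.42
Terminal payoffs (K − S): max(-35.32, 0) = 0, max(9.316, 0) = 9.316, max(44.25, 0) = 44.25, max(71.58, 0) = 71.58
Node uu (S = 178.5): continuation = e^(−0.03)·[0.5218·0.0000 + 0.4782·9.3163] = 4.3232; exercise value = 0.0000 ≤ continuation, so V_uu = 4.3232
Node ud (S = 139.7): continuation = e^(−0.03)·[0.5218·9.3163 + 0.4782·44.2475] = 25.2507; exercise value = 30.2750 > continuation, so V_ud = 30.2750 (exercise)
Node dd (S = 109.4): continuation = e^(−0.03)·[0.5218·44.2475 + 0.4782·71.5850] = 55.6257; exercise value = 60.6500 > continuation, so V_dd = 60.6500 (exercise)
Node u (S = 155.2): continuation = e^(−0.03)·[0.5218·4.3232 + 0.4782·30.2750] = 16.2383; exercise value = 14.7500 ≤ continuation, so V_u = 16.2383
Node d (S = 121.5): continuation = e^(−0.03)·[0.5218·30.2750 + 0.4782·60.6500] = 43.4757; exercise value = 48.5000 > continuation, so V_d = 48.5000 (exercise)
Node 0 (S = 135): continuation = e^(−0.03)·[0.5218·16.2383 + 0.4782·48.5000] = 30.7294; exercise value = 35.0000 > continuation, so V_0 = 35.0000 (exercise)

$35.00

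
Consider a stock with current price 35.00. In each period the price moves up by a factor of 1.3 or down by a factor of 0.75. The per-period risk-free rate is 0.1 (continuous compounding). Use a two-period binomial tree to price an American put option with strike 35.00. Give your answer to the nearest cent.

2.97

Risk-neutral probability p = (e^0.1 − 0.75)/(1.3 − 0.75) = 0.3552/0.5500 = 0.6458
Terminal stock prices: S_uu = 59.15, S_ud = 34.12, S_dd = 19.69
Terminal payoffs (K − S): max(-24.15, 0) = 0, max(0.875, 0) = 0.875, max(15.31, 0) = 15.31
Node u (S = 45.5): continuation = e^(−0.1)·[0.6458·0.0000 + 0.3542·0.8750] = 0.2805; exercise value = 0.0000 ≤ continuation, so V_u = 0.2805
Node d (S = 26.25): continuation = e^(−0.1)·[0.6458·0.8750 + 0.3542·15.3125] = 5.4193; exercise value = 8.7500 > continuation, so V_d = 8.7500 (exercise)
Node 0 (S = 35): continuation = e^(−0.1)·[0.6458·0.2805 + 0.3542·8.7500] = 2.9685; exercise value = 0.0000 ≤ continuation, so V_0 = 2.9685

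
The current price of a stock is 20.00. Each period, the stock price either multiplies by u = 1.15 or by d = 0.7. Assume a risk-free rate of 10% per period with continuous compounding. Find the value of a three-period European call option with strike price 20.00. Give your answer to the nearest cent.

5.63

Risk-neutral probability p = (e^0.1 − 0.7)/(1.15 − 0.7) = 0.4052/0.4500 = 0.9004
Terminal stock prices: S_uuu = 30.42, S_uud = 18.51, S_udd = 11.27, S_ddd = 6.86
Terminal payoffs (S − K): max(10.42, 0) = 10.42, max(-1.485, 0) = 0, max(-8.73, 0) = 0, max(-13.14, 0) = 0
Node uu (S = 26.45): V_uu = e^(−0.1)·[0.9004·10.4175 + 0.0996·0.0000] = 8.4871
Node ud (S = 16.1): V_ud = e^(−0.1)·[0.9004·0.0000 + 0.0996·0.0000] = 0.0000
Node dd (S = 9.8): V_dd = e^(−0.1)·[0.9004·0.0000 + 0.0996·0.0000] = 0.0000
Node u (S = 23): V_u = e^(−0.1)·[0.9004·8.4871 + 0.0996·0.0000] = 6.9144
Node d (S = 14): V_d = e^(−0.1)·[0.9004·0.0000 + 0.0996·0.0000] = 0.0000
Node 0 (S = 20): V_0 = e^(−0.1)·[0.9004·6.9144 + 0.0996·0.0000] = 5.6332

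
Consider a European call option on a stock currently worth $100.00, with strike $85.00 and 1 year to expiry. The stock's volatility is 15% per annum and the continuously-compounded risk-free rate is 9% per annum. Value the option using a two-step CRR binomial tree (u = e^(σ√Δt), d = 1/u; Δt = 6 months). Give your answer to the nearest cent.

CRR parameters: u = e^(σ√Δt) = e^(0.15·√0.5) = 1.1119, d = 1/u = 0.8994
Per-period rate: rΔt = 0.09·0.5 = 0.045, so R = e^0.045 = 1.0460
Risk-neutral probability p = (e^0.045 − 0.8994)/(1.1119 − 0.8994) = 0.1467/0.2125 = 0.6901
Terminal stock prices: S_uu = 123.6, S_ud = 100, S_dd = 80.89
Terminal payoffs (S − K): max(38.63, 0) = 38.63, max(15, 0) = 15, max(-4.114, 0) = 0
Node u (S = 111.2): V_u = e^(−0.045)·[0.6901·38.6311 + 0.3099·15.0000] = 29.9297
Node d (S = 89.94): V_d = e^(−0.045)·[0.6901·15.0000 + 0.3099·0.0000] = 9.8957
Node 0 (S = 100): V_0 = e^(−0.045)·[0.6901·29.9297 + 0.3099·9.8957] = 22.6770

$22.68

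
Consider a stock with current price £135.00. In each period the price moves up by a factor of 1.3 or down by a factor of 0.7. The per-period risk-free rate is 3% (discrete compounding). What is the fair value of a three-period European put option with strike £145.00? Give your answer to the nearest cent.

£26.27

Risk-neutral probability p = (1 + 0.03 − 0.7)/(1.3 − 0.7) = 0.3300/0.6000 = 0.5500
Terminal stock prices: S_uuu = 296.6, S_uud = 159.7, S_udd = 85.99, S_ddd = 46.3
Terminal payoffs (K − S): max(-151.6, 0) = 0, max(-14.71, 0) = 0, max(59.01, 0) = 59.01, max(98.7, 0) = 98.7
Node uu (S = 228.2): V_uu = 1/1.03·[0.5500·0.0000 + 0.4500·0.0000] = 0.0000
Node ud (S = 122.8): V_ud = 1/1.03·[0.5500·0.0000 + 0.4500·59.0050] = 25.7789
Node dd (S = 66.15): V_dd = 1/1.03·[0.5500·59.0050 + 0.4500·98.6950] = 74.6267
Node u (S = 175.5): V_u = 1/1.03·[0.5500·0.0000 + 0.4500·25.7789] = 11.2626
Node d (S = 94.5): V_d = 1/1.03·[0.5500·25.7789 + 0.4500·74.6267] = 46.3693
Node 0 (S = 135): V_0 = 1/1.03·[0.5500·11.2626 + 0.4500·46.3693] = 26.2725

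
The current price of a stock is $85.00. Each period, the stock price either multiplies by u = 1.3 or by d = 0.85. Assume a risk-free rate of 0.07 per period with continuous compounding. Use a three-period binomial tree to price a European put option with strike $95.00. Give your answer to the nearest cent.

$9.14

Risk-neutral probability p = (e^0.07 − 0.85)/(1.3 − 0.85) = 0.2225/0.4500 = 0.4945
Terminal stock prices: S_uuu = 186.7, S_uud = 122.1, S_udd = 79.84, S_ddd = 52.2
Terminal payoffs (K − S): max(-91.75, 0) = 0, max(-27.1, 0) = 0, max(15.16, 0) = 15.16, max(42.8, 0) = 42.8
Node uu (S = 143.7): V_uu = e^(−0.07)·[0.4945·0.0000 + 0.5055·0.0000] = 0.0000
Node ud (S = 93.92): V_ud = e^(−0.07)·[0.4945·0.0000 + 0.5055·15.1638] = 7.1476
Node dd (S = 61.41): V_dd = e^(−0.07)·[0.4945·15.1638 + 0.5055·42.7994] = 27.1649
Node u (S = 110.5): V_u = e^(−0.07)·[0.4945·0.0000 + 0.5055·7.1476] = 3.3691
Node d (S = 72.25): V_d = e^(−0.07)·[0.4945·7.1476 + 0.5055·27.1649] = 16.0997
Node 0 (S = 85): V_0 = e^(−0.07)·[0.4945·3.3691 + 0.5055·16.0997] = 9.1420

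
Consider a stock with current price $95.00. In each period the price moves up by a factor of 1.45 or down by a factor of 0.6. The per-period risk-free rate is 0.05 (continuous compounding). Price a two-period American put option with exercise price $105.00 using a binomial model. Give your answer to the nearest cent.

$26.45

Risk-neutral probability p = (e^0.05 − 0.6)/(1.45 − 0.6) = 0.4513/0.8500 = 0.5309
Terminal stock prices: S_uu = 199.7, S_ud = 82.65, S_dd = 34.2
Terminal payoffs (K − S): max(-94.74, 0) = 0, max(22.35, 0) = 22.35, max(70.8, 0) = 70.8
Node u (S = 137.8): continuation = e^(−0.05)·[0.5309·0.0000 + 0.4691·22.3500] = 9.9729; exercise value = 0.0000 ≤ continuation, so V_u = 9.9729
Node d (S = 57): continuation = e^(−0.05)·[0.5309·22.3500 + 0.4691·70.8000] = 42.8791; exercise value = 48.0000 > continuation, so V_d = 48.0000 (exercise)
Node 0 (S = 95): continuation = e^(−0.05)·[0.5309·9.9729 + 0.4691·48.0000] = 26.4548; exercise value = 10.0000 ≤ continuation, so V_0 = 26.4548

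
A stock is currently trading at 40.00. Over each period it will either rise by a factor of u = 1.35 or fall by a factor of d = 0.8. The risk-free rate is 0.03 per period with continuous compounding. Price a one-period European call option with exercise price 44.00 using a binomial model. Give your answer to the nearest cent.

4.07

Risk-neutral probability p = (e^0.03 − 0.8)/(1.35 − 0.8) = 0.2305/0.5500 = 0.4190
Terminal stock prices: S_u = 54, S_d = 32
Terminal payoffs (S − K): max(10, 0) = 10, max(-12, 0) = 0
Node 0 (S = 40): V_0 = e^(−0.03)·[0.4190·10.0000 + 0.5810·0.0000] = 4.0662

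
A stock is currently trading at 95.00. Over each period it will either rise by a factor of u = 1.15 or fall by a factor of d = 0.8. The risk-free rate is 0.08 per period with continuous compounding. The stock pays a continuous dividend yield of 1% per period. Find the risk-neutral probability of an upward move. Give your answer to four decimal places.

Per-period risk-free factor R = e^0.08 = 1.0833; dividend-adjusted growth = e^(0.08−0.01) = 1.0725.
Risk-neutral probability p = (1.0725 − 0.8)/(1.15 − 0.8) = 0.2725/0.3500 = 0.7786

p = 0.7786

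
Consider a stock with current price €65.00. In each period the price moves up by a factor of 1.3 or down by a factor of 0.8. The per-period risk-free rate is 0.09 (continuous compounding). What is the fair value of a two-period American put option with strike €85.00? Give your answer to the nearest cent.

€20.00

Risk-neutral probability p = (e^0.09 − 0.8)/(1.3 − 0.8) = 0.2942/0.5000 = 0.5883
Terminal stock prices: S_uu = 109.9, S_ud = 67.6, S_dd = 41.6
Terminal payoffs (K − S): max(-24.85, 0) = 0, max(17.4, 0) = 17.4, max(43.4, 0) = 43.4
Node u (S = 84.5): continuation = e^(−0.09)·[0.5883·0.0000 + 0.4117·17.4000] = 6.5462; exercise value = 0.5000 ≤ continuation, so V_u = 6.5462
Node d (S = 52): continuation = e^(−0.09)·[0.5883·17.4000 + 0.4117·43.4000] = 25.6842; exercise value = 33.0000 > continuation, so V_d = 33.0000 (exercise)
Node 0 (S = 65): continuation = e^(−0.09)·[0.5883·6.5462 + 0.4117·33.0000] = 15.9353; exercise value = 20.0000 > continuation, so V_0 = 20.0000 (exercise)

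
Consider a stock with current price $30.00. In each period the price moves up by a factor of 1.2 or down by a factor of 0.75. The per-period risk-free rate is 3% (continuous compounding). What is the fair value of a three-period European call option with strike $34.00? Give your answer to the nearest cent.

$3.95

Risk-neutral probability p = (e^0.03 − 0.75)/(1.2 − 0.75) = 0.2805/0.4500 = 0.6232
Terminal stock prices: S_uuu = 51.84, S_uud = 32.4, S_udd = 20.25, S_ddd = 12.66
Terminal payoffs (S − K): max(17.84, 0) = 17.84, max(-1.6, 0) = 0, max(-13.75, 0) = 0, max(-21.34, 0) = 0
Node uu (S = 43.2): V_uu = e^(−0.03)·[0.6232·17.8400 + 0.3768·0.0000] = 10.7899
Node ud (S = 27): V_ud = e^(−0.03)·[0.6232·0.0000 + 0.3768·0.0000] = 0.0000
Node dd (S = 16.88): V_dd = e^(−0.03)·[0.6232·0.0000 + 0.3768·0.0000] = 0.0000
Node u (S = 36): V_u = e^(−0.03)·[0.6232·10.7899 + 0.3768·0.0000] = 6.5258
Node d (S = 22.5): V_d = e^(−0.03)·[0.6232·0.0000 + 0.3768·0.0000] = 0.0000
Node 0 (S = 30): V_0 = e^(−0.03)·[0.6232·6.5258 + 0.3768·0.0000] = 3.9469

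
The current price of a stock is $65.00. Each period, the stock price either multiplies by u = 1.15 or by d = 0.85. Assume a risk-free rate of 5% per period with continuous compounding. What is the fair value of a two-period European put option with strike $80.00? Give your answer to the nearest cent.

Risk-neutral probability p = (e^0.05 − 0.85)/(1.15 − 0.85) = 0.2013/0.3000 = 0.6709
Terminal stock prices: S_uu = 85.96, S_ud = 63.54, S_dd = 46.96
Terminal payoffs (K − S): max(-5.962, 0) = 0, max(16.46, 0) = 16.46, max(33.04, 0) = 33.04
Node u (S = 74.75): V_u = e^(−0.05)·[0.6709·0.0000 + 0.3291·16.4625] = 5.1535
Node d (S = 55.25): V_d = e^(−0.05)·[0.6709·16.4625 + 0.3291·33.0375] = 20.8484
Node 0 (S = 65): V_0 = e^(−0.05)·[0.6709·5.1535 + 0.3291·20.8484] = 9.8154

$9.82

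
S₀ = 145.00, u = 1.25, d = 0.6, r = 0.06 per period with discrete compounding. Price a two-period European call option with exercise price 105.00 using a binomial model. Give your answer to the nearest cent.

55.57

Risk-neutral probability p = (1 + 0.06 − 0.6)/(1.25 − 0.6) = 0.4600/0.6500 = 0.7077
Terminal stock prices: S_uu = 226.6, S_ud = 108.8, S_dd = 52.2
Terminal payoffs (S − K): max(121.6, 0) = 121.6, max(3.75, 0) = 3.75, max(-52.8, 0) = 0
Node u (S = 181.2): V_u = 1/1.06·[0.7077·121.5625 + 0.2923·3.7500] = 82.1934
Node d (S = 87): V_d = 1/1.06·[0.7077·3.7500 + 0.2923·0.0000] = 2.5036
Node 0 (S = 145): V_0 = 1/1.06·[0.7077·82.1934 + 0.2923·2.5036] = 55.5655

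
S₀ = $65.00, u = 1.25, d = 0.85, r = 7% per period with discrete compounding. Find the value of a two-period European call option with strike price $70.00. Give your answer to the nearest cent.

$8.34

Risk-neutral probability p = (1 + 0.07 − 0.85)/(1.25 − 0.85) = 0.2200/0.4000 = 0.5500
Terminal stock prices: S_uu = 101.6, S_ud = 69.06, S_dd = 46.96
Terminal payoffs (S − K): max(31.56, 0) = 31.56, max(-0.9375, 0) = 0, max(-23.04, 0) = 0
Node u (S = 81.25): V_u = 1/1.07·[0.5500·31.5625 + 0.4500·0.0000] = 16.2237
Node d (S = 55.25): V_d = 1/1.07·[0.5500·0.0000 + 0.4500·0.0000] = 0.0000
Node 0 (S = 65): V_0 = 1/1.07·[0.5500·16.2237 + 0.4500·0.0000] = 8.3393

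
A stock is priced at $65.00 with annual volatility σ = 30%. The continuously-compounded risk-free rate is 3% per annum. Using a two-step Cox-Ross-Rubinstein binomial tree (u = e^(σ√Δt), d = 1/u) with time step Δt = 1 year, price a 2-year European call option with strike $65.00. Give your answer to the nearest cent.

CRR parameters: u = e^(σ√Δt) = e^(0.3·√1) = 1.3499, d = 1/u = 0.7408
Per-period rate: rΔt = 0.03·1 = 0.03, so R = e^0.03 = 1.0305
Risk-neutral probability p = (e^0.03 − 0.7408)/(1.3499 − 0.7408) = 0.2896/0.6090 = 0.4756
Terminal stock prices: S_uu = 118.4, S_ud = 65, S_dd = 35.67
Terminal payoffs (S − K): max(53.44, 0) = 53.44, max(0, 0) = 0, max(-29.33, 0) = 0
Node u (S = 87.74): V_u = e^(−0.03)·[0.4756·53.4377 + 0.5244·0.0000] = 24.6619
Node d (S = 48.15): V_d = e^(−0.03)·[0.4756·0.0000 + 0.5244·0.0000] = 0.0000
Node 0 (S = 65): V_0 = e^(−0.03)·[0.4756·24.6619 + 0.5244·0.0000] = 11.3816

$11.38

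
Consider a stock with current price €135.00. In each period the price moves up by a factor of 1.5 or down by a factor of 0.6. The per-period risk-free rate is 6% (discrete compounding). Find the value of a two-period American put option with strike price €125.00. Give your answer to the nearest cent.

Risk-neutral probability p = (1 + 0.06 − 0.6)/(1.5 − 0.6) = 0.4600/0.9000 = 0.5111
Terminal stock prices: S_uu = 303.8, S_ud = 121.5, S_dd = 48.6
Terminal payoffs (K − S): max(-178.8, 0) = 0, max(3.5, 0) = 3.5, max(76.4, 0) = 76.4
Node u (S = 202.5): continuation = 1/1.06·[0.5111·0.0000 + 0.4889·3.5000] = 1.6143; exercise value = 0.0000 ≤ continuation, so V_u = 1.6143
Node d (S = 81): continuation = 1/1.06·[0.5111·3.5000 + 0.4889·76.4000] = 36.9245; exercise value = 44.0000 > continuation, so V_d = 44.0000 (exercise)
Node 0 (S = 135): continuation = 1/1.06·[0.5111·1.6143 + 0.4889·44.0000] = 21.0719; exercise value = 0.0000 ≤ continuation, so V_0 = 21.0719

€21.07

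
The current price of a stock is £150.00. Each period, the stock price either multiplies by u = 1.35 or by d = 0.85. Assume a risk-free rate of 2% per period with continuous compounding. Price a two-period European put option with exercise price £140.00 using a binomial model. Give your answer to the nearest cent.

Risk-neutral probability p = (e^0.02 − 0.85)/(1.35 − 0.85) = 0.1702/0.5000 = 0.3404
Terminal stock prices: S_uu = 273.4, S_ud = 172.1, S_dd = 108.4
Terminal payoffs (K − S): max(-133.4, 0) = 0, max(-32.12, 0) = 0, max(31.63, 0) = 31.63
Node u (S = 202.5): V_u = e^(−0.02)·[0.3404·0.0000 + 0.6596·0.0000] = 0.0000
Node d (S = 127.5): V_d = e^(−0.02)·[0.3404·0.0000 + 0.6596·31.6250] = 20.4467
Node 0 (S = 150): V_0 = e^(−0.02)·[0.3404·0.0000 + 0.6596·20.4467] = 13.2195

£13.22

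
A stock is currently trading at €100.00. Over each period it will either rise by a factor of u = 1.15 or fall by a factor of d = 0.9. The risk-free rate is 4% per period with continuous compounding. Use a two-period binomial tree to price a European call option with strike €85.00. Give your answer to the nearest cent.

€22.24

Risk-neutral probability p = (e^0.04 − 0.9)/(1.15 − 0.9) = 0.1408/0.2500 = 0.5632
Terminal stock prices: S_uu = 132.2, S_ud = 103.5, S_dd = 81
Terminal payoffs (S − K): max(47.25, 0) = 47.25, max(18.5, 0) = 18.5, max(-4, 0) = 0
Node u (S = 115): V_u = e^(−0.04)·[0.5632·47.2500 + 0.4368·18.5000] = 33.3329
Node d (S = 90): V_d = e^(−0.04)·[0.5632·18.5000 + 0.4368·0.0000] = 10.0114
Node 0 (S = 100): V_0 = e^(−0.04)·[0.5632·33.3329 + 0.4368·10.0114] = 22.2395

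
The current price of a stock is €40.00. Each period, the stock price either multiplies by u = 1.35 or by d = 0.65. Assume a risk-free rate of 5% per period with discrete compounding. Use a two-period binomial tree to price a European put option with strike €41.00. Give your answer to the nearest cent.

Risk-neutral probability p = (1 + 0.05 − 0.65)/(1.35 − 0.65) = 0.4000/0.7000 = 0.5714
Terminal stock prices: S_uu = 72.9, S_ud = 35.1, S_dd = 16.9
Terminal payoffs (K − S): max(-31.9, 0) = 0, max(5.9, 0) = 5.9, max(24.1, 0) = 24.1
Node u (S = 54): V_u = 1/1.05·[0.5714·0.0000 + 0.4286·5.9000] = 2.4082
Node d (S = 26): V_d = 1/1.05·[0.5714·5.9000 + 0.4286·24.1000] = 13.0476
Node 0 (S = 40): V_0 = 1/1.05·[0.5714·2.4082 + 0.4286·13.0476] = 6.6361

€6.64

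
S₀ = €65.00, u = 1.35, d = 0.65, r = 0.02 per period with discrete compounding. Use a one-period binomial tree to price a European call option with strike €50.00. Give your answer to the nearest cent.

€19.56

Risk-neutral probability p = (1 + 0.02 − 0.65)/(1.35 − 0.65) = 0.3700/0.7000 = 0.5286
Terminal stock prices: S_u = 87.75, S_d = 42.25
Terminal payoffs (S − K): max(37.75, 0) = 37.75, max(-7.75, 0) = 0
Node 0 (S = 65): V_0 = 1/1.02·[0.5286·37.7500 + 0.4714·0.0000] = 19.5623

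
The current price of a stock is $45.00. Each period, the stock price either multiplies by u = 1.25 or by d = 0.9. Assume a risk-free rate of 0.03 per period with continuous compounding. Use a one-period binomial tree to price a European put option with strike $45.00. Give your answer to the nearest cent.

$2.74

Risk-neutral probability p = (e^0.03 − 0.9)/(1.25 − 0.9) = 0.1305/0.3500 = 0.3727
Terminal stock prices: S_u = 56.25, S_d = 40.5
Terminal payoffs (K − S): max(-11.25, 0) = 0, max(4.5, 0) = 4.5
Node 0 (S = 45): V_0 = e^(−0.03)·[0.3727·0.0000 + 0.6273·4.5000] = 2.7393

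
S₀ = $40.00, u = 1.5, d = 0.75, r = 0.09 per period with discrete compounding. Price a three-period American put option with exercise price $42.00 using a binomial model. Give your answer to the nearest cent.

Risk-neutral probability p = (1 + 0.09 − 0.75)/(1.5 − 0.75) = 0.3400/0.7500 = 0.4533
Terminal stock prices: S_uuu = 135, S_uud = 67.5, S_udd = 33.75, S_ddd = 16.88
Terminal payoffs (K − S): max(-93, 0) = 0, max(-25.5, 0) = 0, max(8.25, 0) = 8.25, max(25.12, 0) = 25.12
Node uu (S = 90): continuation = 1/1.09·[0.4533·0.0000 + 0.5467·0.0000] = 0.0000; exercise value = 0.0000 ≤ continuation, so V_uu = 0.0000
Node ud (S = 45): continuation = 1/1.09·[0.4533·0.0000 + 0.5467·8.2500] = 4.1376; exercise value = 0.0000 ≤ continuation, so V_ud = 4.1376
Node dd (S = 22.5): continuation = 1/1.09·[0.4533·8.2500 + 0.5467·25.1250] = 16.0321; exercise value = 19.5000 > continuation, so V_dd = 19.5000 (exercise)
Node u (S = 60): continuation = 1/1.09·[0.4533·0.0000 + 0.5467·4.1376] = 2.0751; exercise value = 0.0000 ≤ continuation, so V_u = 2.0751
Node d (S = 30): continuation = 1/1.09·[0.4533·4.1376 + 0.5467·19.5000] = 11.5007; exercise value = 12.0000 > continuation, so V_d = 12.0000 (exercise)
Node 0 (S = 40): continuation = 1/1.09·[0.4533·2.0751 + 0.5467·12.0000] = 6.8814; exercise value = 2.0000 ≤ continuation, so V_0 = 6.8814

$6.88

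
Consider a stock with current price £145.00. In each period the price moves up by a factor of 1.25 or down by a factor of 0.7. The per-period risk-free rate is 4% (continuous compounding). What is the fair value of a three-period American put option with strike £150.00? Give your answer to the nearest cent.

Risk-neutral probability p = (e^0.04 − 0.7)/(1.25 − 0.7) = 0.3408/0.5500 = 0.6197
Terminal stock prices: S_uuu = 283.2, S_uud = 158.6, S_udd = 88.81, S_ddd = 49.73
Terminal payoffs (K − S): max(-133.2, 0) = 0, max(-8.594, 0) = 0, max(61.19, 0) = 61.19, max(100.3, 0) = 100.3
Node uu (S = 226.6): continuation = e^(−0.04)·[0.6197·0.0000 + 0.3803·0.0000] = 0.0000; exercise value = 0.0000 ≤ continuation, so V_uu = 0.0000
Node ud (S = 126.9): continuation = e^(−0.04)·[0.6197·0.0000 + 0.3803·61.1875] = 22.3598; exercise value = 23.1250 > continuation, so V_ud = 23.1250 (exercise)
Node dd (S = 71.05): continuation = e^(−0.04)·[0.6197·61.1875 + 0.3803·100.2650] = 73.0684; exercise value = 78.9500 > continuation, so V_dd = 78.9500 (exercise)
Node u (S = 181.2): continuation = e^(−0.04)·[0.6197·0.0000 + 0.3803·23.1250] = 8.4506; exercise value = 0.0000 ≤ continuation, so V_u = 8.4506
Node d (S = 101.5): continuation = e^(−0.04)·[0.6197·23.1250 + 0.3803·78.9500] = 42.6184; exercise value = 48.5000 > continuation, so V_d = 48.5000 (exercise)
Node 0 (S = 145): continuation = e^(−0.04)·[0.6197·8.4506 + 0.3803·48.5000] = 22.7545; exercise value = 5.0000 ≤ continuation, so V_0 = 22.7545

£22.75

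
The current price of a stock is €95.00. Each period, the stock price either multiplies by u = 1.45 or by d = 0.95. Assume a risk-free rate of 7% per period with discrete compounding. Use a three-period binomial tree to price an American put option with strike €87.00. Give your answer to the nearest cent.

Risk-neutral probability p = (1 + 0.07 − 0.95)/(1.45 − 0.95) = 0.1200/0.5000 = 0.2400
Terminal stock prices: S_uuu = 289.6, S_uud = 189.8, S_udd = 124.3, S_ddd = 81.45
Terminal payoffs (K − S): max(-202.6, 0) = 0, max(-102.8, 0) = 0, max(-37.32, 0) = 0, max(5.549, 0) = 5.549
Node uu (S = 199.7): continuation = 1/1.07·[0.2400·0.0000 + 0.7600·0.0000] = 0.0000; exercise value = 0.0000 ≤ continuation, so V_uu = 0.0000
Node ud (S = 130.9): continuation = 1/1.07·[0.2400·0.0000 + 0.7600·0.0000] = 0.0000; exercise value = 0.0000 ≤ continuation, so V_ud = 0.0000
Node dd (S = 85.74): continuation = 1/1.07·[0.2400·0.0000 + 0.7600·5.5494] = 3.9416; exercise value = 1.2625 ≤ continuation, so V_dd = 3.9416
Node u (S = 137.8): continuation = 1/1.07·[0.2400·0.0000 + 0.7600·0.0000] = 0.0000; exercise value = 0.0000 ≤ continuation, so V_u = 0.0000
Node d (S = 90.25): continuation = 1/1.07·[0.2400·0.0000 + 0.7600·3.9416] = 2.7996; exercise value = 0.0000 ≤ continuation, so V_d = 2.7996
Node 0 (S = 95): continuation = 1/1.07·[0.2400·0.0000 + 0.7600·2.7996] = 1.9885; exercise value = 0.0000 ≤ continuation, so V_0 = 1.9885

€1.99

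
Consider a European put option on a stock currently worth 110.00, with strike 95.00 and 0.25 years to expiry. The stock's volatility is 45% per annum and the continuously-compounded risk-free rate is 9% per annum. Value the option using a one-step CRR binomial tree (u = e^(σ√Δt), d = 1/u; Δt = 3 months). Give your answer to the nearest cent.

3.54

CRR parameters: u = e^(σ√Δt) = e^(0.45·√0.25) = 1.2523, d = 1/u = 0.7985
Per-period rate: rΔt = 0.09·0.25 = 0.0225, so R = e^0.0225 = 1.0228
Risk-neutral probability p = (e^0.0225 − 0.7985)/(1.2523 − 0.7985) = 0.2242/0.4538 = 0.4941
Terminal stock prices: S_u = 137.8, S_d = 87.84
Terminal payoffs (K − S): max(-42.76, 0) = 0, max(7.163, 0) = 7.163
Node 0 (S = 110): V_0 = e^(−0.0225)·[0.4941·0.0000 + 0.5059·7.1632] = 3.5430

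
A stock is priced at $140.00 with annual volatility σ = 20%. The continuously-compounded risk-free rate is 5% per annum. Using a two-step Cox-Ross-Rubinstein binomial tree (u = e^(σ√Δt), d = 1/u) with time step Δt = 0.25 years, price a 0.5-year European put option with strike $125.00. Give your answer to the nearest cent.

CRR parameters: u = e^(σ√Δt) = e^(0.2·√0.25) = 1.1052, d = 1/u = 0.9048
Per-period rate: rΔt = 0.05·0.25 = 0.0125, so R = e^0.0125 = 1.0126
Risk-neutral probability p = (e^0.0125 − 0.9048)/(1.1052 − 0.9048) = 0.1077/0.2003 = 0.5378
Terminal stock prices: S_uu = 171, S_ud = 140, S_dd = 114.6
Terminal payoffs (K − S): max(-46, 0) = 0, max(-15, 0) = 0, max(10.38, 0) = 10.38
Node u (S = 154.7): V_u = e^(−0.0125)·[0.5378·0.0000 + 0.4622·0.0000] = 0.0000
Node d (S = 126.7): V_d = e^(−0.0125)·[0.5378·0.0000 + 0.4622·10.3777] = 4.7369
Node 0 (S = 140): V_0 = e^(−0.0125)·[0.5378·0.0000 + 0.4622·4.7369] = 2.1622

$2.16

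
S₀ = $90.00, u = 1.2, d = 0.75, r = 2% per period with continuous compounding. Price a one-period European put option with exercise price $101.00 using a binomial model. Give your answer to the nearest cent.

$13.12

Risk-neutral probability p = (e^0.02 − 0.75)/(1.2 − 0.75) = 0.2702/0.4500 = 0.6004
Terminal stock prices: S_u = 108, S_d = 67.5
Terminal payoffs (K − S): max(-7, 0) = 0, max(33.5, 0) = 33.5
Node 0 (S = 90): V_0 = e^(−0.02)·[0.6004·0.0000 + 0.3996·33.5000] = 13.1200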